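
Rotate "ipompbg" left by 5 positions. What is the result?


Input: "ipompbg", rotate left by 5
First 5 characters: "ipomp"
Remaining characters: "bg"
Concatenate remaining + first: "bg" + "ipomp" = "bgipomp"

bgipomp


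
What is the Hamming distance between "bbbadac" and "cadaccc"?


Comparing "bbbadac" and "cadaccc" position by position:
  Position 0: 'b' vs 'c' => differ
  Position 1: 'b' vs 'a' => differ
  Position 2: 'b' vs 'd' => differ
  Position 3: 'a' vs 'a' => same
  Position 4: 'd' vs 'c' => differ
  Position 5: 'a' vs 'c' => differ
  Position 6: 'c' vs 'c' => same
Total differences (Hamming distance): 5

5


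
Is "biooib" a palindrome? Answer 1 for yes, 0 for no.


Input: biooib
Reversed: biooib
  Compare pos 0 ('b') with pos 5 ('b'): match
  Compare pos 1 ('i') with pos 4 ('i'): match
  Compare pos 2 ('o') with pos 3 ('o'): match
Result: palindrome

1


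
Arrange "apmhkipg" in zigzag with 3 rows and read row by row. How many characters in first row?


Zigzag "apmhkipg" into 3 rows:
Placing characters:
  'a' => row 0
  'p' => row 1
  'm' => row 2
  'h' => row 1
  'k' => row 0
  'i' => row 1
  'p' => row 2
  'g' => row 1
Rows:
  Row 0: "ak"
  Row 1: "phig"
  Row 2: "mp"
First row length: 2

2


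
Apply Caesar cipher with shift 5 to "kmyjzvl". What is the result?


Caesar cipher: shift "kmyjzvl" by 5
  'k' (pos 10) + 5 = pos 15 = 'p'
  'm' (pos 12) + 5 = pos 17 = 'r'
  'y' (pos 24) + 5 = pos 3 = 'd'
  'j' (pos 9) + 5 = pos 14 = 'o'
  'z' (pos 25) + 5 = pos 4 = 'e'
  'v' (pos 21) + 5 = pos 0 = 'a'
  'l' (pos 11) + 5 = pos 16 = 'q'
Result: prdoeaq

prdoeaq


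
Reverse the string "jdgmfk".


Input: jdgmfk
Reading characters right to left:
  Position 5: 'k'
  Position 4: 'f'
  Position 3: 'm'
  Position 2: 'g'
  Position 1: 'd'
  Position 0: 'j'
Reversed: kfmgdj

kfmgdj


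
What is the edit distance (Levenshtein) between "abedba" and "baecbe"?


Computing edit distance: "abedba" -> "baecbe"
DP table:
           b    a    e    c    b    e
      0    1    2    3    4    5    6
  a   1    1    1    2    3    4    5
  b   2    1    2    2    3    3    4
  e   3    2    2    2    3    4    3
  d   4    3    3    3    3    4    4
  b   5    4    4    4    4    3    4
  a   6    5    4    5    5    4    4
Edit distance = dp[6][6] = 4

4


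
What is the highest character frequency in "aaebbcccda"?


Input: aaebbcccda
Character counts:
  'a': 3
  'b': 2
  'c': 3
  'd': 1
  'e': 1
Maximum frequency: 3

3


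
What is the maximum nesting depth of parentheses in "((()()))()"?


Input: "((()()))()"
Tracking depth:
  Position 0 '(': depth becomes 1
  Position 1 '(': depth becomes 2
  Position 2 '(': depth becomes 3
  Position 3 ')': depth becomes 2
  Position 4 '(': depth becomes 3
  Position 5 ')': depth becomes 2
  Position 6 ')': depth becomes 1
  Position 7 ')': depth becomes 0
  Position 8 '(': depth becomes 1
  Position 9 ')': depth becomes 0
Maximum depth reached: 3

3


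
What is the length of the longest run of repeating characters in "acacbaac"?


Input: "acacbaac"
Scanning for longest run:
  Position 1 ('c'): new char, reset run to 1
  Position 2 ('a'): new char, reset run to 1
  Position 3 ('c'): new char, reset run to 1
  Position 4 ('b'): new char, reset run to 1
  Position 5 ('a'): new char, reset run to 1
  Position 6 ('a'): continues run of 'a', length=2
  Position 7 ('c'): new char, reset run to 1
Longest run: 'a' with length 2

2


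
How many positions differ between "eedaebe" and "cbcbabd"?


Comparing "eedaebe" and "cbcbabd" position by position:
  Position 0: 'e' vs 'c' => DIFFER
  Position 1: 'e' vs 'b' => DIFFER
  Position 2: 'd' vs 'c' => DIFFER
  Position 3: 'a' vs 'b' => DIFFER
  Position 4: 'e' vs 'a' => DIFFER
  Position 5: 'b' vs 'b' => same
  Position 6: 'e' vs 'd' => DIFFER
Positions that differ: 6

6


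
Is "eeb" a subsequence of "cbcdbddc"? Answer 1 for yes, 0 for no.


Check if "eeb" is a subsequence of "cbcdbddc"
Greedy scan:
  Position 0 ('c'): no match needed
  Position 1 ('b'): no match needed
  Position 2 ('c'): no match needed
  Position 3 ('d'): no match needed
  Position 4 ('b'): no match needed
  Position 5 ('d'): no match needed
  Position 6 ('d'): no match needed
  Position 7 ('c'): no match needed
Only matched 0/3 characters => not a subsequence

0


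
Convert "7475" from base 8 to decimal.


Input: "7475" in base 8
Positional expansion:
  Digit '7' (value 7) x 8^3 = 3584
  Digit '4' (value 4) x 8^2 = 256
  Digit '7' (value 7) x 8^1 = 56
  Digit '5' (value 5) x 8^0 = 5
Sum = 3901

3901


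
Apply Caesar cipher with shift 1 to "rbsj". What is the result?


Caesar cipher: shift "rbsj" by 1
  'r' (pos 17) + 1 = pos 18 = 's'
  'b' (pos 1) + 1 = pos 2 = 'c'
  's' (pos 18) + 1 = pos 19 = 't'
  'j' (pos 9) + 1 = pos 10 = 'k'
Result: sctk

sctk


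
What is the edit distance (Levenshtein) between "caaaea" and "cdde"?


Computing edit distance: "caaaea" -> "cdde"
DP table:
           c    d    d    e
      0    1    2    3    4
  c   1    0    1    2    3
  a   2    1    1    2    3
  a   3    2    2    2    3
  a   4    3    3    3    3
  e   5    4    4    4    3
  a   6    5    5    5    4
Edit distance = dp[6][4] = 4

4


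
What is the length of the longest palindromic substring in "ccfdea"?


Input: "ccfdea"
Checking substrings for palindromes:
  [0:2] "cc" (len 2) => palindrome
Longest palindromic substring: "cc" with length 2

2


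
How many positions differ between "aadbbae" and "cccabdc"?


Comparing "aadbbae" and "cccabdc" position by position:
  Position 0: 'a' vs 'c' => DIFFER
  Position 1: 'a' vs 'c' => DIFFER
  Position 2: 'd' vs 'c' => DIFFER
  Position 3: 'b' vs 'a' => DIFFER
  Position 4: 'b' vs 'b' => same
  Position 5: 'a' vs 'd' => DIFFER
  Position 6: 'e' vs 'c' => DIFFER
Positions that differ: 6

6


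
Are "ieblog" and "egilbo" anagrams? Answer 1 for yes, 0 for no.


Strings: "ieblog", "egilbo"
Sorted first:  begilo
Sorted second: begilo
Sorted forms match => anagrams

1


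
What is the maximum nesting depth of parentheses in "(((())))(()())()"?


Input: "(((())))(()())()"
Tracking depth:
  Position 0 '(': depth becomes 1
  Position 1 '(': depth becomes 2
  Position 2 '(': depth becomes 3
  Position 3 '(': depth becomes 4
  Position 4 ')': depth becomes 3
  Position 5 ')': depth becomes 2
  Position 6 ')': depth becomes 1
  Position 7 ')': depth becomes 0
  Position 8 '(': depth becomes 1
  Position 9 '(': depth becomes 2
  Position 10 ')': depth becomes 1
  Position 11 '(': depth becomes 2
  Position 12 ')': depth becomes 1
  Position 13 ')': depth becomes 0
  Position 14 '(': depth becomes 1
  Position 15 ')': depth becomes 0
Maximum depth reached: 4

4


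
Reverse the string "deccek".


Input: deccek
Reading characters right to left:
  Position 5: 'k'
  Position 4: 'e'
  Position 3: 'c'
  Position 2: 'c'
  Position 1: 'e'
  Position 0: 'd'
Reversed: kecced

kecced


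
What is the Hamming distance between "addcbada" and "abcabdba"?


Comparing "addcbada" and "abcabdba" position by position:
  Position 0: 'a' vs 'a' => same
  Position 1: 'd' vs 'b' => differ
  Position 2: 'd' vs 'c' => differ
  Position 3: 'c' vs 'a' => differ
  Position 4: 'b' vs 'b' => same
  Position 5: 'a' vs 'd' => differ
  Position 6: 'd' vs 'b' => differ
  Position 7: 'a' vs 'a' => same
Total differences (Hamming distance): 5

5


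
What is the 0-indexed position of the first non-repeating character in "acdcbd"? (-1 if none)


Input: acdcbd
Character frequencies:
  'a': 1
  'b': 1
  'c': 2
  'd': 2
Scanning left to right for freq == 1:
  Position 0 ('a'): unique! => answer = 0

0


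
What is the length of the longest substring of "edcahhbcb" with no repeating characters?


Input: "edcahhbcb"
Sliding window (track last position of each char):
  Position 0 ('e'): window [0,0] length 1 -- new best
  Position 1 ('d'): window [0,1] length 2 -- new best
  Position 2 ('c'): window [0,2] length 3 -- new best
  Position 3 ('a'): window [0,3] length 4 -- new best
  Position 4 ('h'): window [0,4] length 5 -- new best
  Position 5 ('h'): repeat (last at 4), move window start to 5
  Position 5 ('h'): window [5,5] length 1
  Position 6 ('b'): window [5,6] length 2
  Position 7 ('c'): window [5,7] length 3
  Position 8 ('b'): repeat (last at 6), move window start to 7
  Position 8 ('b'): window [7,8] length 2
Longest substring with no repeats: "edcah" with length 5

5


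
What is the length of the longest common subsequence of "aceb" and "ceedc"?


LCS of "aceb" and "ceedc"
DP table:
           c    e    e    d    c
      0    0    0    0    0    0
  a   0    0    0    0    0    0
  c   0    1    1    1    1    1
  e   0    1    2    2    2    2
  b   0    1    2    2    2    2
LCS length = dp[4][5] = 2

2


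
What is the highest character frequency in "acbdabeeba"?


Input: acbdabeeba
Character counts:
  'a': 3
  'b': 3
  'c': 1
  'd': 1
  'e': 2
Maximum frequency: 3

3


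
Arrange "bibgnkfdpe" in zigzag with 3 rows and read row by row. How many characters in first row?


Zigzag "bibgnkfdpe" into 3 rows:
Placing characters:
  'b' => row 0
  'i' => row 1
  'b' => row 2
  'g' => row 1
  'n' => row 0
  'k' => row 1
  'f' => row 2
  'd' => row 1
  'p' => row 0
  'e' => row 1
Rows:
  Row 0: "bnp"
  Row 1: "igkde"
  Row 2: "bf"
First row length: 3

3


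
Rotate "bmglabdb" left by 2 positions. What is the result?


Input: "bmglabdb", rotate left by 2
First 2 characters: "bm"
Remaining characters: "glabdb"
Concatenate remaining + first: "glabdb" + "bm" = "glabdbbm"

glabdbbm


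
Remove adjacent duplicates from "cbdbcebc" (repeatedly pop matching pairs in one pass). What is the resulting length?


Input: cbdbcebc
Stack-based adjacent duplicate removal:
  Read 'c': push. Stack: c
  Read 'b': push. Stack: cb
  Read 'd': push. Stack: cbd
  Read 'b': push. Stack: cbdb
  Read 'c': push. Stack: cbdbc
  Read 'e': push. Stack: cbdbce
  Read 'b': push. Stack: cbdbceb
  Read 'c': push. Stack: cbdbcebc
Final stack: "cbdbcebc" (length 8)

8


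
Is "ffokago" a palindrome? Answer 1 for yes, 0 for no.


Input: ffokago
Reversed: ogakoff
  Compare pos 0 ('f') with pos 6 ('o'): MISMATCH
  Compare pos 1 ('f') with pos 5 ('g'): MISMATCH
  Compare pos 2 ('o') with pos 4 ('a'): MISMATCH
Result: not a palindrome

0


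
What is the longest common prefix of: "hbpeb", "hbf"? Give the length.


Words: hbpeb, hbf
  Position 0: all 'h' => match
  Position 1: all 'b' => match
  Position 2: ('p', 'f') => mismatch, stop
LCP = "hb" (length 2)

2


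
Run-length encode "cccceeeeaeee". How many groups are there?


Input: cccceeeeaeee
Scanning for consecutive runs:
  Group 1: 'c' x 4 (positions 0-3)
  Group 2: 'e' x 4 (positions 4-7)
  Group 3: 'a' x 1 (positions 8-8)
  Group 4: 'e' x 3 (positions 9-11)
Total groups: 4

4


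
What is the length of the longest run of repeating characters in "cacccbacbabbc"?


Input: "cacccbacbabbc"
Scanning for longest run:
  Position 1 ('a'): new char, reset run to 1
  Position 2 ('c'): new char, reset run to 1
  Position 3 ('c'): continues run of 'c', length=2
  Position 4 ('c'): continues run of 'c', length=3
  Position 5 ('b'): new char, reset run to 1
  Position 6 ('a'): new char, reset run to 1
  Position 7 ('c'): new char, reset run to 1
  Position 8 ('b'): new char, reset run to 1
  Position 9 ('a'): new char, reset run to 1
  Position 10 ('b'): new char, reset run to 1
  Position 11 ('b'): continues run of 'b', length=2
  Position 12 ('c'): new char, reset run to 1
Longest run: 'c' with length 3

3


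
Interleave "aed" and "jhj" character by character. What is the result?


Interleaving "aed" and "jhj":
  Position 0: 'a' from first, 'j' from second => "aj"
  Position 1: 'e' from first, 'h' from second => "eh"
  Position 2: 'd' from first, 'j' from second => "dj"
Result: ajehdj

ajehdj


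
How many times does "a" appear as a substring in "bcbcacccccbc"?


Searching for "a" in "bcbcacccccbc"
Scanning each position:
  Position 0: "b" => no
  Position 1: "c" => no
  Position 2: "b" => no
  Position 3: "c" => no
  Position 4: "a" => MATCH
  Position 5: "c" => no
  Position 6: "c" => no
  Position 7: "c" => no
  Position 8: "c" => no
  Position 9: "c" => no
  Position 10: "b" => no
  Position 11: "c" => no
Total occurrences: 1

1


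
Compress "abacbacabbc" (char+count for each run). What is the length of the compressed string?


Input: abacbacabbc
Runs:
  'a' x 1 => "a1"
  'b' x 1 => "b1"
  'a' x 1 => "a1"
  'c' x 1 => "c1"
  'b' x 1 => "b1"
  'a' x 1 => "a1"
  'c' x 1 => "c1"
  'a' x 1 => "a1"
  'b' x 2 => "b2"
  'c' x 1 => "c1"
Compressed: "a1b1a1c1b1a1c1a1b2c1"
Compressed length: 20

20


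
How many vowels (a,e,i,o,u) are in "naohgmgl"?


Input: naohgmgl
Checking each character:
  'n' at position 0: consonant
  'a' at position 1: vowel (running total: 1)
  'o' at position 2: vowel (running total: 2)
  'h' at position 3: consonant
  'g' at position 4: consonant
  'm' at position 5: consonant
  'g' at position 6: consonant
  'l' at position 7: consonant
Total vowels: 2

2


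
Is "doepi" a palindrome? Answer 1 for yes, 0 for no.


Input: doepi
Reversed: ipeod
  Compare pos 0 ('d') with pos 4 ('i'): MISMATCH
  Compare pos 1 ('o') with pos 3 ('p'): MISMATCH
Result: not a palindrome

0


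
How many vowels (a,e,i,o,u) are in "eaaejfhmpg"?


Input: eaaejfhmpg
Checking each character:
  'e' at position 0: vowel (running total: 1)
  'a' at position 1: vowel (running total: 2)
  'a' at position 2: vowel (running total: 3)
  'e' at position 3: vowel (running total: 4)
  'j' at position 4: consonant
  'f' at position 5: consonant
  'h' at position 6: consonant
  'm' at position 7: consonant
  'p' at position 8: consonant
  'g' at position 9: consonant
Total vowels: 4

4


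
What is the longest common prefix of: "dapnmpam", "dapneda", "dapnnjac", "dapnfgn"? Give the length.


Words: dapnmpam, dapneda, dapnnjac, dapnfgn
  Position 0: all 'd' => match
  Position 1: all 'a' => match
  Position 2: all 'p' => match
  Position 3: all 'n' => match
  Position 4: ('m', 'e', 'n', 'f') => mismatch, stop
LCP = "dapn" (length 4)

4


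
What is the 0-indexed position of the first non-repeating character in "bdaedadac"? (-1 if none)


Input: bdaedadac
Character frequencies:
  'a': 3
  'b': 1
  'c': 1
  'd': 3
  'e': 1
Scanning left to right for freq == 1:
  Position 0 ('b'): unique! => answer = 0

0


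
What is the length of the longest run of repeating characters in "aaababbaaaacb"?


Input: "aaababbaaaacb"
Scanning for longest run:
  Position 1 ('a'): continues run of 'a', length=2
  Position 2 ('a'): continues run of 'a', length=3
  Position 3 ('b'): new char, reset run to 1
  Position 4 ('a'): new char, reset run to 1
  Position 5 ('b'): new char, reset run to 1
  Position 6 ('b'): continues run of 'b', length=2
  Position 7 ('a'): new char, reset run to 1
  Position 8 ('a'): continues run of 'a', length=2
  Position 9 ('a'): continues run of 'a', length=3
  Position 10 ('a'): continues run of 'a', length=4
  Position 11 ('c'): new char, reset run to 1
  Position 12 ('b'): new char, reset run to 1
Longest run: 'a' with length 4

4


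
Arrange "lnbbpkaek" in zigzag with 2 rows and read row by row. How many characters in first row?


Zigzag "lnbbpkaek" into 2 rows:
Placing characters:
  'l' => row 0
  'n' => row 1
  'b' => row 0
  'b' => row 1
  'p' => row 0
  'k' => row 1
  'a' => row 0
  'e' => row 1
  'k' => row 0
Rows:
  Row 0: "lbpak"
  Row 1: "nbke"
First row length: 5

5


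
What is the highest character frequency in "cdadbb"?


Input: cdadbb
Character counts:
  'a': 1
  'b': 2
  'c': 1
  'd': 2
Maximum frequency: 2

2


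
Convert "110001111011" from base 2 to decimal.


Input: "110001111011" in base 2
Positional expansion:
  Digit '1' (value 1) x 2^11 = 2048
  Digit '1' (value 1) x 2^10 = 1024
  Digit '0' (value 0) x 2^9 = 0
  Digit '0' (value 0) x 2^8 = 0
  Digit '0' (value 0) x 2^7 = 0
  Digit '1' (value 1) x 2^6 = 64
  Digit '1' (value 1) x 2^5 = 32
  Digit '1' (value 1) x 2^4 = 16
  Digit '1' (value 1) x 2^3 = 8
  Digit '0' (value 0) x 2^2 = 0
  Digit '1' (value 1) x 2^1 = 2
  Digit '1' (value 1) x 2^0 = 1
Sum = 3195

3195


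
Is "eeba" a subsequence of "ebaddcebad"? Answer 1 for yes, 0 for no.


Check if "eeba" is a subsequence of "ebaddcebad"
Greedy scan:
  Position 0 ('e'): matches sub[0] = 'e'
  Position 1 ('b'): no match needed
  Position 2 ('a'): no match needed
  Position 3 ('d'): no match needed
  Position 4 ('d'): no match needed
  Position 5 ('c'): no match needed
  Position 6 ('e'): matches sub[1] = 'e'
  Position 7 ('b'): matches sub[2] = 'b'
  Position 8 ('a'): matches sub[3] = 'a'
  Position 9 ('d'): no match needed
All 4 characters matched => is a subsequence

1


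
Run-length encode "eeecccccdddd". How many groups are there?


Input: eeecccccdddd
Scanning for consecutive runs:
  Group 1: 'e' x 3 (positions 0-2)
  Group 2: 'c' x 5 (positions 3-7)
  Group 3: 'd' x 4 (positions 8-11)
Total groups: 3

3


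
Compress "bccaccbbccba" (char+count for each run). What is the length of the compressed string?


Input: bccaccbbccba
Runs:
  'b' x 1 => "b1"
  'c' x 2 => "c2"
  'a' x 1 => "a1"
  'c' x 2 => "c2"
  'b' x 2 => "b2"
  'c' x 2 => "c2"
  'b' x 1 => "b1"
  'a' x 1 => "a1"
Compressed: "b1c2a1c2b2c2b1a1"
Compressed length: 16

16


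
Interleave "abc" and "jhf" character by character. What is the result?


Interleaving "abc" and "jhf":
  Position 0: 'a' from first, 'j' from second => "aj"
  Position 1: 'b' from first, 'h' from second => "bh"
  Position 2: 'c' from first, 'f' from second => "cf"
Result: ajbhcf

ajbhcf


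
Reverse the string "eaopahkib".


Input: eaopahkib
Reading characters right to left:
  Position 8: 'b'
  Position 7: 'i'
  Position 6: 'k'
  Position 5: 'h'
  Position 4: 'a'
  Position 3: 'p'
  Position 2: 'o'
  Position 1: 'a'
  Position 0: 'e'
Reversed: bikhapoae

bikhapoae


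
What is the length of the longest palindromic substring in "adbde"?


Input: "adbde"
Checking substrings for palindromes:
  [1:4] "dbd" (len 3) => palindrome
Longest palindromic substring: "dbd" with length 3

3


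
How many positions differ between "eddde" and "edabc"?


Comparing "eddde" and "edabc" position by position:
  Position 0: 'e' vs 'e' => same
  Position 1: 'd' vs 'd' => same
  Position 2: 'd' vs 'a' => DIFFER
  Position 3: 'd' vs 'b' => DIFFER
  Position 4: 'e' vs 'c' => DIFFER
Positions that differ: 3

3


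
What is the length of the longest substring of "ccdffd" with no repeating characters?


Input: "ccdffd"
Sliding window (track last position of each char):
  Position 0 ('c'): window [0,0] length 1 -- new best
  Position 1 ('c'): repeat (last at 0), move window start to 1
  Position 1 ('c'): window [1,1] length 1
  Position 2 ('d'): window [1,2] length 2 -- new best
  Position 3 ('f'): window [1,3] length 3 -- new best
  Position 4 ('f'): repeat (last at 3), move window start to 4
  Position 4 ('f'): window [4,4] length 1
  Position 5 ('d'): window [4,5] length 2
Longest substring with no repeats: "cdf" with length 3

3


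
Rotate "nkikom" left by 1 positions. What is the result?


Input: "nkikom", rotate left by 1
First 1 characters: "n"
Remaining characters: "kikom"
Concatenate remaining + first: "kikom" + "n" = "kikomn"

kikomn


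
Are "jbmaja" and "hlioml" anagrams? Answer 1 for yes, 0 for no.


Strings: "jbmaja", "hlioml"
Sorted first:  aabjjm
Sorted second: hillmo
Differ at position 0: 'a' vs 'h' => not anagrams

0


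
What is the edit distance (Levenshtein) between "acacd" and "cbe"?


Computing edit distance: "acacd" -> "cbe"
DP table:
           c    b    e
      0    1    2    3
  a   1    1    2    3
  c   2    1    2    3
  a   3    2    2    3
  c   4    3    3    3
  d   5    4    4    4
Edit distance = dp[5][3] = 4

4


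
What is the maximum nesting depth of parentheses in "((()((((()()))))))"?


Input: "((()((((()()))))))"
Tracking depth:
  Position 0 '(': depth becomes 1
  Position 1 '(': depth becomes 2
  Position 2 '(': depth becomes 3
  Position 3 ')': depth becomes 2
  Position 4 '(': depth becomes 3
  Position 5 '(': depth becomes 4
  Position 6 '(': depth becomes 5
  Position 7 '(': depth becomes 6
  Position 8 '(': depth becomes 7
  Position 9 ')': depth becomes 6
  Position 10 '(': depth becomes 7
  Position 11 ')': depth becomes 6
  Position 12 ')': depth becomes 5
  Position 13 ')': depth becomes 4
  Position 14 ')': depth becomes 3
  Position 15 ')': depth becomes 2
  Position 16 ')': depth becomes 1
  Position 17 ')': depth becomes 0
Maximum depth reached: 7

7


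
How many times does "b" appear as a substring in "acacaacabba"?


Searching for "b" in "acacaacabba"
Scanning each position:
  Position 0: "a" => no
  Position 1: "c" => no
  Position 2: "a" => no
  Position 3: "c" => no
  Position 4: "a" => no
  Position 5: "a" => no
  Position 6: "c" => no
  Position 7: "a" => no
  Position 8: "b" => MATCH
  Position 9: "b" => MATCH
  Position 10: "a" => no
Total occurrences: 2

2


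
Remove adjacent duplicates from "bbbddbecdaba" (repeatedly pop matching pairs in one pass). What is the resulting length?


Input: bbbddbecdaba
Stack-based adjacent duplicate removal:
  Read 'b': push. Stack: b
  Read 'b': matches stack top 'b' => pop. Stack: (empty)
  Read 'b': push. Stack: b
  Read 'd': push. Stack: bd
  Read 'd': matches stack top 'd' => pop. Stack: b
  Read 'b': matches stack top 'b' => pop. Stack: (empty)
  Read 'e': push. Stack: e
  Read 'c': push. Stack: ec
  Read 'd': push. Stack: ecd
  Read 'a': push. Stack: ecda
  Read 'b': push. Stack: ecdab
  Read 'a': push. Stack: ecdaba
Final stack: "ecdaba" (length 6)

6


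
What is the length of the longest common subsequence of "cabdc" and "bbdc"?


LCS of "cabdc" and "bbdc"
DP table:
           b    b    d    c
      0    0    0    0    0
  c   0    0    0    0    1
  a   0    0    0    0    1
  b   0    1    1    1    1
  d   0    1    1    2    2
  c   0    1    1    2    3
LCS length = dp[5][4] = 3

3


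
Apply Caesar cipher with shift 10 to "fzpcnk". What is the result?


Caesar cipher: shift "fzpcnk" by 10
  'f' (pos 5) + 10 = pos 15 = 'p'
  'z' (pos 25) + 10 = pos 9 = 'j'
  'p' (pos 15) + 10 = pos 25 = 'z'
  'c' (pos 2) + 10 = pos 12 = 'm'
  'n' (pos 13) + 10 = pos 23 = 'x'
  'k' (pos 10) + 10 = pos 20 = 'u'
Result: pjzmxu

pjzmxu


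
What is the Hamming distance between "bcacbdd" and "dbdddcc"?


Comparing "bcacbdd" and "dbdddcc" position by position:
  Position 0: 'b' vs 'd' => differ
  Position 1: 'c' vs 'b' => differ
  Position 2: 'a' vs 'd' => differ
  Position 3: 'c' vs 'd' => differ
  Position 4: 'b' vs 'd' => differ
  Position 5: 'd' vs 'c' => differ
  Position 6: 'd' vs 'c' => differ
Total differences (Hamming distance): 7

7


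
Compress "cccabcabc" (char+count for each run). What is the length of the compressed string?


Input: cccabcabc
Runs:
  'c' x 3 => "c3"
  'a' x 1 => "a1"
  'b' x 1 => "b1"
  'c' x 1 => "c1"
  'a' x 1 => "a1"
  'b' x 1 => "b1"
  'c' x 1 => "c1"
Compressed: "c3a1b1c1a1b1c1"
Compressed length: 14

14


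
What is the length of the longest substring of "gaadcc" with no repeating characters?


Input: "gaadcc"
Sliding window (track last position of each char):
  Position 0 ('g'): window [0,0] length 1 -- new best
  Position 1 ('a'): window [0,1] length 2 -- new best
  Position 2 ('a'): repeat (last at 1), move window start to 2
  Position 2 ('a'): window [2,2] length 1
  Position 3 ('d'): window [2,3] length 2
  Position 4 ('c'): window [2,4] length 3 -- new best
  Position 5 ('c'): repeat (last at 4), move window start to 5
  Position 5 ('c'): window [5,5] length 1
Longest substring with no repeats: "adc" with length 3

3


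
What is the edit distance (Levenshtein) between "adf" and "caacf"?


Computing edit distance: "adf" -> "caacf"
DP table:
           c    a    a    c    f
      0    1    2    3    4    5
  a   1    1    1    2    3    4
  d   2    2    2    2    3    4
  f   3    3    3    3    3    3
Edit distance = dp[3][5] = 3

3


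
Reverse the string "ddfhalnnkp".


Input: ddfhalnnkp
Reading characters right to left:
  Position 9: 'p'
  Position 8: 'k'
  Position 7: 'n'
  Position 6: 'n'
  Position 5: 'l'
  Position 4: 'a'
  Position 3: 'h'
  Position 2: 'f'
  Position 1: 'd'
  Position 0: 'd'
Reversed: pknnlahfdd

pknnlahfdd


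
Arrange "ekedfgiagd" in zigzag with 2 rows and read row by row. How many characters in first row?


Zigzag "ekedfgiagd" into 2 rows:
Placing characters:
  'e' => row 0
  'k' => row 1
  'e' => row 0
  'd' => row 1
  'f' => row 0
  'g' => row 1
  'i' => row 0
  'a' => row 1
  'g' => row 0
  'd' => row 1
Rows:
  Row 0: "eefig"
  Row 1: "kdgad"
First row length: 5

5


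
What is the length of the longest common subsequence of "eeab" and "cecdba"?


LCS of "eeab" and "cecdba"
DP table:
           c    e    c    d    b    a
      0    0    0    0    0    0    0
  e   0    0    1    1    1    1    1
  e   0    0    1    1    1    1    1
  a   0    0    1    1    1    1    2
  b   0    0    1    1    1    2    2
LCS length = dp[4][6] = 2

2


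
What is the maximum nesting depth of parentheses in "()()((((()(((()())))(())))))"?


Input: "()()((((()(((()())))(())))))"
Tracking depth:
  Position 0 '(': depth becomes 1
  Position 1 ')': depth becomes 0
  Position 2 '(': depth becomes 1
  Position 3 ')': depth becomes 0
  Position 4 '(': depth becomes 1
  Position 5 '(': depth becomes 2
  Position 6 '(': depth becomes 3
  Position 7 '(': depth becomes 4
  Position 8 '(': depth becomes 5
  Position 9 ')': depth becomes 4
  Position 10 '(': depth becomes 5
  Position 11 '(': depth becomes 6
  Position 12 '(': depth becomes 7
  Position 13 '(': depth becomes 8
  Position 14 ')': depth becomes 7
  Position 15 '(': depth becomes 8
  Position 16 ')': depth becomes 7
  Position 17 ')': depth becomes 6
  Position 18 ')': depth becomes 5
  Position 19 ')': depth becomes 4
  Position 20 '(': depth becomes 5
  Position 21 '(': depth becomes 6
  Position 22 ')': depth becomes 5
  Position 23 ')': depth becomes 4
  Position 24 ')': depth becomes 3
  Position 25 ')': depth becomes 2
  Position 26 ')': depth becomes 1
  Position 27 ')': depth becomes 0
Maximum depth reached: 8

8


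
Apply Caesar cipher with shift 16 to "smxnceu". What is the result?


Caesar cipher: shift "smxnceu" by 16
  's' (pos 18) + 16 = pos 8 = 'i'
  'm' (pos 12) + 16 = pos 2 = 'c'
  'x' (pos 23) + 16 = pos 13 = 'n'
  'n' (pos 13) + 16 = pos 3 = 'd'
  'c' (pos 2) + 16 = pos 18 = 's'
  'e' (pos 4) + 16 = pos 20 = 'u'
  'u' (pos 20) + 16 = pos 10 = 'k'
Result: icndsuk

icndsuk


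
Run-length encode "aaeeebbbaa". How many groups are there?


Input: aaeeebbbaa
Scanning for consecutive runs:
  Group 1: 'a' x 2 (positions 0-1)
  Group 2: 'e' x 3 (positions 2-4)
  Group 3: 'b' x 3 (positions 5-7)
  Group 4: 'a' x 2 (positions 8-9)
Total groups: 4

4


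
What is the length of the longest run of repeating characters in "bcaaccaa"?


Input: "bcaaccaa"
Scanning for longest run:
  Position 1 ('c'): new char, reset run to 1
  Position 2 ('a'): new char, reset run to 1
  Position 3 ('a'): continues run of 'a', length=2
  Position 4 ('c'): new char, reset run to 1
  Position 5 ('c'): continues run of 'c', length=2
  Position 6 ('a'): new char, reset run to 1
  Position 7 ('a'): continues run of 'a', length=2
Longest run: 'a' with length 2

2


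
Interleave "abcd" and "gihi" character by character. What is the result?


Interleaving "abcd" and "gihi":
  Position 0: 'a' from first, 'g' from second => "ag"
  Position 1: 'b' from first, 'i' from second => "bi"
  Position 2: 'c' from first, 'h' from second => "ch"
  Position 3: 'd' from first, 'i' from second => "di"
Result: agbichdi

agbichdi


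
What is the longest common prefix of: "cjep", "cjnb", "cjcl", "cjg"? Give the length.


Words: cjep, cjnb, cjcl, cjg
  Position 0: all 'c' => match
  Position 1: all 'j' => match
  Position 2: ('e', 'n', 'c', 'g') => mismatch, stop
LCP = "cj" (length 2)

2


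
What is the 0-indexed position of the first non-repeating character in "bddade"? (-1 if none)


Input: bddade
Character frequencies:
  'a': 1
  'b': 1
  'd': 3
  'e': 1
Scanning left to right for freq == 1:
  Position 0 ('b'): unique! => answer = 0

0


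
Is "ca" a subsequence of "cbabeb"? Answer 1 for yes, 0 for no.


Check if "ca" is a subsequence of "cbabeb"
Greedy scan:
  Position 0 ('c'): matches sub[0] = 'c'
  Position 1 ('b'): no match needed
  Position 2 ('a'): matches sub[1] = 'a'
  Position 3 ('b'): no match needed
  Position 4 ('e'): no match needed
  Position 5 ('b'): no match needed
All 2 characters matched => is a subsequence

1


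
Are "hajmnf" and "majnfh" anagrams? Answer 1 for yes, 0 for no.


Strings: "hajmnf", "majnfh"
Sorted first:  afhjmn
Sorted second: afhjmn
Sorted forms match => anagrams

1


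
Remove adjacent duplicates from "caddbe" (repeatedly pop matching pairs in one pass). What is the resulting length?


Input: caddbe
Stack-based adjacent duplicate removal:
  Read 'c': push. Stack: c
  Read 'a': push. Stack: ca
  Read 'd': push. Stack: cad
  Read 'd': matches stack top 'd' => pop. Stack: ca
  Read 'b': push. Stack: cab
  Read 'e': push. Stack: cabe
Final stack: "cabe" (length 4)

4


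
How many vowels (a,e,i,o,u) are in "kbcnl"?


Input: kbcnl
Checking each character:
  'k' at position 0: consonant
  'b' at position 1: consonant
  'c' at position 2: consonant
  'n' at position 3: consonant
  'l' at position 4: consonant
Total vowels: 0

0


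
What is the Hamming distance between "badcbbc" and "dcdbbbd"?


Comparing "badcbbc" and "dcdbbbd" position by position:
  Position 0: 'b' vs 'd' => differ
  Position 1: 'a' vs 'c' => differ
  Position 2: 'd' vs 'd' => same
  Position 3: 'c' vs 'b' => differ
  Position 4: 'b' vs 'b' => same
  Position 5: 'b' vs 'b' => same
  Position 6: 'c' vs 'd' => differ
Total differences (Hamming distance): 4

4


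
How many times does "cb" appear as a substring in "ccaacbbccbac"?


Searching for "cb" in "ccaacbbccbac"
Scanning each position:
  Position 0: "cc" => no
  Position 1: "ca" => no
  Position 2: "aa" => no
  Position 3: "ac" => no
  Position 4: "cb" => MATCH
  Position 5: "bb" => no
  Position 6: "bc" => no
  Position 7: "cc" => no
  Position 8: "cb" => MATCH
  Position 9: "ba" => no
  Position 10: "ac" => no
Total occurrences: 2

2


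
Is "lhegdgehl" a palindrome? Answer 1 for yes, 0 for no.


Input: lhegdgehl
Reversed: lhegdgehl
  Compare pos 0 ('l') with pos 8 ('l'): match
  Compare pos 1 ('h') with pos 7 ('h'): match
  Compare pos 2 ('e') with pos 6 ('e'): match
  Compare pos 3 ('g') with pos 5 ('g'): match
Result: palindrome

1


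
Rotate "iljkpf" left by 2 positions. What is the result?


Input: "iljkpf", rotate left by 2
First 2 characters: "il"
Remaining characters: "jkpf"
Concatenate remaining + first: "jkpf" + "il" = "jkpfil"

jkpfil


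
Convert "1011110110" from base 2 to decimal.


Input: "1011110110" in base 2
Positional expansion:
  Digit '1' (value 1) x 2^9 = 512
  Digit '0' (value 0) x 2^8 = 0
  Digit '1' (value 1) x 2^7 = 128
  Digit '1' (value 1) x 2^6 = 64
  Digit '1' (value 1) x 2^5 = 32
  Digit '1' (value 1) x 2^4 = 16
  Digit '0' (value 0) x 2^3 = 0
  Digit '1' (value 1) x 2^2 = 4
  Digit '1' (value 1) x 2^1 = 2
  Digit '0' (value 0) x 2^0 = 0
Sum = 758

758


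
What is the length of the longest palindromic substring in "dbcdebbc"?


Input: "dbcdebbc"
Checking substrings for palindromes:
  [5:7] "bb" (len 2) => palindrome
Longest palindromic substring: "bb" with length 2

2


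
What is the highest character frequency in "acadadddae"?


Input: acadadddae
Character counts:
  'a': 4
  'c': 1
  'd': 4
  'e': 1
Maximum frequency: 4

4


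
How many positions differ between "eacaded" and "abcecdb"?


Comparing "eacaded" and "abcecdb" position by position:
  Position 0: 'e' vs 'a' => DIFFER
  Position 1: 'a' vs 'b' => DIFFER
  Position 2: 'c' vs 'c' => same
  Position 3: 'a' vs 'e' => DIFFER
  Position 4: 'd' vs 'c' => DIFFER
  Position 5: 'e' vs 'd' => DIFFER
  Position 6: 'd' vs 'b' => DIFFER
Positions that differ: 6

6


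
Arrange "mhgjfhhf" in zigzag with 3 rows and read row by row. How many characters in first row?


Zigzag "mhgjfhhf" into 3 rows:
Placing characters:
  'm' => row 0
  'h' => row 1
  'g' => row 2
  'j' => row 1
  'f' => row 0
  'h' => row 1
  'h' => row 2
  'f' => row 1
Rows:
  Row 0: "mf"
  Row 1: "hjhf"
  Row 2: "gh"
First row length: 2

2


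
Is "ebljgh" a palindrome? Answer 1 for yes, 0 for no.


Input: ebljgh
Reversed: hgjlbe
  Compare pos 0 ('e') with pos 5 ('h'): MISMATCH
  Compare pos 1 ('b') with pos 4 ('g'): MISMATCH
  Compare pos 2 ('l') with pos 3 ('j'): MISMATCH
Result: not a palindrome

0


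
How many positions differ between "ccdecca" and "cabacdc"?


Comparing "ccdecca" and "cabacdc" position by position:
  Position 0: 'c' vs 'c' => same
  Position 1: 'c' vs 'a' => DIFFER
  Position 2: 'd' vs 'b' => DIFFER
  Position 3: 'e' vs 'a' => DIFFER
  Position 4: 'c' vs 'c' => same
  Position 5: 'c' vs 'd' => DIFFER
  Position 6: 'a' vs 'c' => DIFFER
Positions that differ: 5

5


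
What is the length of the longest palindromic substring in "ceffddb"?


Input: "ceffddb"
Checking substrings for palindromes:
  [2:4] "ff" (len 2) => palindrome
  [4:6] "dd" (len 2) => palindrome
Longest palindromic substring: "ff" with length 2

2


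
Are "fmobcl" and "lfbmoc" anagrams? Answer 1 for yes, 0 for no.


Strings: "fmobcl", "lfbmoc"
Sorted first:  bcflmo
Sorted second: bcflmo
Sorted forms match => anagrams

1


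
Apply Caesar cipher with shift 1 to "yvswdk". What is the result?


Caesar cipher: shift "yvswdk" by 1
  'y' (pos 24) + 1 = pos 25 = 'z'
  'v' (pos 21) + 1 = pos 22 = 'w'
  's' (pos 18) + 1 = pos 19 = 't'
  'w' (pos 22) + 1 = pos 23 = 'x'
  'd' (pos 3) + 1 = pos 4 = 'e'
  'k' (pos 10) + 1 = pos 11 = 'l'
Result: zwtxel

zwtxel


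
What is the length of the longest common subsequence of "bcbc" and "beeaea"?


LCS of "bcbc" and "beeaea"
DP table:
           b    e    e    a    e    a
      0    0    0    0    0    0    0
  b   0    1    1    1    1    1    1
  c   0    1    1    1    1    1    1
  b   0    1    1    1    1    1    1
  c   0    1    1    1    1    1    1
LCS length = dp[4][6] = 1

1


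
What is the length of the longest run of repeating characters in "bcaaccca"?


Input: "bcaaccca"
Scanning for longest run:
  Position 1 ('c'): new char, reset run to 1
  Position 2 ('a'): new char, reset run to 1
  Position 3 ('a'): continues run of 'a', length=2
  Position 4 ('c'): new char, reset run to 1
  Position 5 ('c'): continues run of 'c', length=2
  Position 6 ('c'): continues run of 'c', length=3
  Position 7 ('a'): new char, reset run to 1
Longest run: 'c' with length 3

3


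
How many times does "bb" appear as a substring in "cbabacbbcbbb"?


Searching for "bb" in "cbabacbbcbbb"
Scanning each position:
  Position 0: "cb" => no
  Position 1: "ba" => no
  Position 2: "ab" => no
  Position 3: "ba" => no
  Position 4: "ac" => no
  Position 5: "cb" => no
  Position 6: "bb" => MATCH
  Position 7: "bc" => no
  Position 8: "cb" => no
  Position 9: "bb" => MATCH
  Position 10: "bb" => MATCH
Total occurrences: 3

3


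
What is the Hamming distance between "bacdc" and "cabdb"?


Comparing "bacdc" and "cabdb" position by position:
  Position 0: 'b' vs 'c' => differ
  Position 1: 'a' vs 'a' => same
  Position 2: 'c' vs 'b' => differ
  Position 3: 'd' vs 'd' => same
  Position 4: 'c' vs 'b' => differ
Total differences (Hamming distance): 3

3


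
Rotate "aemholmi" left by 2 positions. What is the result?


Input: "aemholmi", rotate left by 2
First 2 characters: "ae"
Remaining characters: "mholmi"
Concatenate remaining + first: "mholmi" + "ae" = "mholmiae"

mholmiae


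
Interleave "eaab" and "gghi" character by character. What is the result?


Interleaving "eaab" and "gghi":
  Position 0: 'e' from first, 'g' from second => "eg"
  Position 1: 'a' from first, 'g' from second => "ag"
  Position 2: 'a' from first, 'h' from second => "ah"
  Position 3: 'b' from first, 'i' from second => "bi"
Result: egagahbi

egagahbi


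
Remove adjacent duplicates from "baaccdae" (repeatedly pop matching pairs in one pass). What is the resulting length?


Input: baaccdae
Stack-based adjacent duplicate removal:
  Read 'b': push. Stack: b
  Read 'a': push. Stack: ba
  Read 'a': matches stack top 'a' => pop. Stack: b
  Read 'c': push. Stack: bc
  Read 'c': matches stack top 'c' => pop. Stack: b
  Read 'd': push. Stack: bd
  Read 'a': push. Stack: bda
  Read 'e': push. Stack: bdae
Final stack: "bdae" (length 4)

4


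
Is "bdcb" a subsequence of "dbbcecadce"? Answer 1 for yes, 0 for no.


Check if "bdcb" is a subsequence of "dbbcecadce"
Greedy scan:
  Position 0 ('d'): no match needed
  Position 1 ('b'): matches sub[0] = 'b'
  Position 2 ('b'): no match needed
  Position 3 ('c'): no match needed
  Position 4 ('e'): no match needed
  Position 5 ('c'): no match needed
  Position 6 ('a'): no match needed
  Position 7 ('d'): matches sub[1] = 'd'
  Position 8 ('c'): matches sub[2] = 'c'
  Position 9 ('e'): no match needed
Only matched 3/4 characters => not a subsequence

0


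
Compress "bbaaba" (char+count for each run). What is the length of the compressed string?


Input: bbaaba
Runs:
  'b' x 2 => "b2"
  'a' x 2 => "a2"
  'b' x 1 => "b1"
  'a' x 1 => "a1"
Compressed: "b2a2b1a1"
Compressed length: 8

8


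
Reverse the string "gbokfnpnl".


Input: gbokfnpnl
Reading characters right to left:
  Position 8: 'l'
  Position 7: 'n'
  Position 6: 'p'
  Position 5: 'n'
  Position 4: 'f'
  Position 3: 'k'
  Position 2: 'o'
  Position 1: 'b'
  Position 0: 'g'
Reversed: lnpnfkobg

lnpnfkobg


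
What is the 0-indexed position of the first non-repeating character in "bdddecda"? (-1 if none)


Input: bdddecda
Character frequencies:
  'a': 1
  'b': 1
  'c': 1
  'd': 4
  'e': 1
Scanning left to right for freq == 1:
  Position 0 ('b'): unique! => answer = 0

0


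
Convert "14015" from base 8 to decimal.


Input: "14015" in base 8
Positional expansion:
  Digit '1' (value 1) x 8^4 = 4096
  Digit '4' (value 4) x 8^3 = 2048
  Digit '0' (value 0) x 8^2 = 0
  Digit '1' (value 1) x 8^1 = 8
  Digit '5' (value 5) x 8^0 = 5
Sum = 6157

6157


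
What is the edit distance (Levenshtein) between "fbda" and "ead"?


Computing edit distance: "fbda" -> "ead"
DP table:
           e    a    d
      0    1    2    3
  f   1    1    2    3
  b   2    2    2    3
  d   3    3    3    2
  a   4    4    3    3
Edit distance = dp[4][3] = 3

3


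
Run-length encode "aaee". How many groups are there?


Input: aaee
Scanning for consecutive runs:
  Group 1: 'a' x 2 (positions 0-1)
  Group 2: 'e' x 2 (positions 2-3)
Total groups: 2

2


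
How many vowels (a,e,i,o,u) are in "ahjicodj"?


Input: ahjicodj
Checking each character:
  'a' at position 0: vowel (running total: 1)
  'h' at position 1: consonant
  'j' at position 2: consonant
  'i' at position 3: vowel (running total: 2)
  'c' at position 4: consonant
  'o' at position 5: vowel (running total: 3)
  'd' at position 6: consonant
  'j' at position 7: consonant
Total vowels: 3

3


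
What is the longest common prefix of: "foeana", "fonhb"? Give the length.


Words: foeana, fonhb
  Position 0: all 'f' => match
  Position 1: all 'o' => match
  Position 2: ('e', 'n') => mismatch, stop
LCP = "fo" (length 2)

2


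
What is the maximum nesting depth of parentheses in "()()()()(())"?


Input: "()()()()(())"
Tracking depth:
  Position 0 '(': depth becomes 1
  Position 1 ')': depth becomes 0
  Position 2 '(': depth becomes 1
  Position 3 ')': depth becomes 0
  Position 4 '(': depth becomes 1
  Position 5 ')': depth becomes 0
  Position 6 '(': depth becomes 1
  Position 7 ')': depth becomes 0
  Position 8 '(': depth becomes 1
  Position 9 '(': depth becomes 2
  Position 10 ')': depth becomes 1
  Position 11 ')': depth becomes 0
Maximum depth reached: 2

2
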